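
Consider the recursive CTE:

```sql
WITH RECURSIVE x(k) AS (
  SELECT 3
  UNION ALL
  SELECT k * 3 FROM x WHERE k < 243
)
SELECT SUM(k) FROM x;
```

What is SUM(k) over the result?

363

Base: k=3.
Iteration 1: 3 < 243 holds -> k = 3 * 3 = 9.
Iteration 2: 9 < 243 holds -> k = 9 * 3 = 27.
Iteration 3: 27 < 243 holds -> k = 27 * 3 = 81.
Iteration 4: 81 < 243 holds -> k = 81 * 3 = 243.
Iteration 5: 243 < 243 fails; recursion stops.
SUM(k) = 3 + 9 + 27 + 81 + 243 = 363.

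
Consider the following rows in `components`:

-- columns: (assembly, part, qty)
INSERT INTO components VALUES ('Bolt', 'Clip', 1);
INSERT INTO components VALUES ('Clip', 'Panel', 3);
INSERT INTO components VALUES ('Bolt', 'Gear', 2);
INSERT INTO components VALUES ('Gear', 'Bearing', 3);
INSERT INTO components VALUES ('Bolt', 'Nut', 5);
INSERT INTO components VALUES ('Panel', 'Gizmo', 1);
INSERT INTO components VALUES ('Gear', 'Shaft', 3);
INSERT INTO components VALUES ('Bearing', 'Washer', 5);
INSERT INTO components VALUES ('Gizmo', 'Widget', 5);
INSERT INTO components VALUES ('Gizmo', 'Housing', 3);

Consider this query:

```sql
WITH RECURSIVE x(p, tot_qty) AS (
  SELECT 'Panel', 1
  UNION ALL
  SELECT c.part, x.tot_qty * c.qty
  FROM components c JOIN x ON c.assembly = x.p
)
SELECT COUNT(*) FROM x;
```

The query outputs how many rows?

4

Base: (Panel, tot_qty=1).
Iteration 1: components of {Panel} -> Gizmo = 1*1 = 1.
Iteration 2: components of {Gizmo} -> Housing = 1*3 = 3, Widget = 1*5 = 5.
Iteration 3: no further components; recursion stops.
Total rows emitted: 4.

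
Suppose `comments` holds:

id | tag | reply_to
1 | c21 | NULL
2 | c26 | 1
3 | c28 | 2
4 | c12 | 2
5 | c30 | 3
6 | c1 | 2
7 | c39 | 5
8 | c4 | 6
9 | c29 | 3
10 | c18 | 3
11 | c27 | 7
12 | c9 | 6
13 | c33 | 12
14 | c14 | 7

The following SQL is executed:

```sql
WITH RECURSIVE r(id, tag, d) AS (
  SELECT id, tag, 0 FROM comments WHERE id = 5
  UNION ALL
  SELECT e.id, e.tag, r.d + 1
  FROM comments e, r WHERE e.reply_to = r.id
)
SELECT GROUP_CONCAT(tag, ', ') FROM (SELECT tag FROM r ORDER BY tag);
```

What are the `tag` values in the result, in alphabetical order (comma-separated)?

c14, c27, c30, c39

Base: id=5 (c30) at d 0.
Iteration 1: rows with reply_to in {5} -> c39 (id 7, d 1).
Iteration 2: rows with reply_to in {7} -> c27 (id 11, d 2), c14 (id 14, d 2).
Iteration 3: no rows with reply_to in {11,14}; recursion stops.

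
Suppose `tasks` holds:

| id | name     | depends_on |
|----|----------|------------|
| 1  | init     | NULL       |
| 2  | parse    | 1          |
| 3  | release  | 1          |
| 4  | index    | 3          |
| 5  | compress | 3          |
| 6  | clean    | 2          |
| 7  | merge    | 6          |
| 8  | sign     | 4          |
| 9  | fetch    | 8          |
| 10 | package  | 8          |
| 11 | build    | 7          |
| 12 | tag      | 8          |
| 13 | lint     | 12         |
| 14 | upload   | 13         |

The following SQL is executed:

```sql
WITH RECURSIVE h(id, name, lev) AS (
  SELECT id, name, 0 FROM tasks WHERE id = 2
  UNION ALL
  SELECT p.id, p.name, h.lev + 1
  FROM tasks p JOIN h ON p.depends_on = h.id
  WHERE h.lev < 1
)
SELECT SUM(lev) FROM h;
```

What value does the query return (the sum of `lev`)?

Base: id=2 (parse) at lev 0.
Iteration 1: rows with depends_on in {2} -> clean (id 6, lev 1).
Iteration 2: lev < 1 fails for all current rows; recursion stops.
SUM(lev) = 0 + 1 = 1.

1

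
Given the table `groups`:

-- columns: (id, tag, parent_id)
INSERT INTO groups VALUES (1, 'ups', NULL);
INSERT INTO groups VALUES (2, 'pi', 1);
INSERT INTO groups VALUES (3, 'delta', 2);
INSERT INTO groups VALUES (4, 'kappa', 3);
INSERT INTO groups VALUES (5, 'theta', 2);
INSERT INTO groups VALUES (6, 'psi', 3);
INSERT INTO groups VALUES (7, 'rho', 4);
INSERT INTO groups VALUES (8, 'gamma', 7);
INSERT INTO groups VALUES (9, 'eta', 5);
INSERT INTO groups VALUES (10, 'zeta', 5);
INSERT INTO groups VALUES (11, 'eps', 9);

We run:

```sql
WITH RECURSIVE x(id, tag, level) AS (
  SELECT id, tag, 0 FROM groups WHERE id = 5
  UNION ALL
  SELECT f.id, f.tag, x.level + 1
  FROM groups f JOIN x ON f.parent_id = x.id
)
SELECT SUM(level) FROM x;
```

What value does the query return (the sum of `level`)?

4

Base: id=5 (theta) at level 0.
Iteration 1: rows with parent_id in {5} -> eta (id 9, level 1), zeta (id 10, level 1).
Iteration 2: rows with parent_id in {9,10} -> eps (id 11, level 2).
Iteration 3: no rows with parent_id in {11}; recursion stops.
SUM(level) = 0 + 1 + 1 + 2 = 4.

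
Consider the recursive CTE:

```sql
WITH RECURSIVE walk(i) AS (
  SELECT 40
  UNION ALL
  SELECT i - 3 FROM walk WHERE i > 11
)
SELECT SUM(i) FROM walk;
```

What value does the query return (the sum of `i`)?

275

Base: i=40.
Iteration 1: 40 > 11 holds -> i = 40 - 3 = 37.
Iteration 2: 37 > 11 holds -> i = 37 - 3 = 34.
Iteration 3: 34 > 11 holds -> i = 34 - 3 = 31.
Iteration 4: 31 > 11 holds -> i = 31 - 3 = 28.
Iteration 5: 28 > 11 holds -> i = 28 - 3 = 25.
Iteration 6: 25 > 11 holds -> i = 25 - 3 = 22.
Iteration 7: 22 > 11 holds -> i = 22 - 3 = 19.
Iteration 8: 19 > 11 holds -> i = 19 - 3 = 16.
Iteration 9: 16 > 11 holds -> i = 16 - 3 = 13.
Iteration 10: 13 > 11 holds -> i = 13 - 3 = 10.
Iteration 11: 10 > 11 fails; recursion stops.
SUM(i) = 40 + 37 + 34 + 31 + 28 + 25 + 22 + 19 + 16 + 13 + 10 = 275.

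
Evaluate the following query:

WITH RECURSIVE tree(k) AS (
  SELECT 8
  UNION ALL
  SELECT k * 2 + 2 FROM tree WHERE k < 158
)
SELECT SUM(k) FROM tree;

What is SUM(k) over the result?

Base: k=8.
Iteration 1: 8 < 158 holds -> k = 8 * 2 + 2 = 18.
Iteration 2: 18 < 158 holds -> k = 18 * 2 + 2 = 38.
Iteration 3: 38 < 158 holds -> k = 38 * 2 + 2 = 78.
Iteration 4: 78 < 158 holds -> k = 78 * 2 + 2 = 158.
Iteration 5: 158 < 158 fails; recursion stops.
SUM(k) = 8 + 18 + 38 + 78 + 158 = 300.

300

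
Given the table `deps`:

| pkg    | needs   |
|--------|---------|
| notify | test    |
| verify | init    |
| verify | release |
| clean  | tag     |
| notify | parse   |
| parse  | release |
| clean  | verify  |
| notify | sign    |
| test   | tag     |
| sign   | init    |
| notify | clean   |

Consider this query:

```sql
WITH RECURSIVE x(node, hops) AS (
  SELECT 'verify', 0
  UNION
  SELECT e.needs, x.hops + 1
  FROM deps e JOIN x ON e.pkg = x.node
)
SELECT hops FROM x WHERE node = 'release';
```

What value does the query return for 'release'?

Base: (verify, hops=0).
Iteration 1: edges from {verify} -> (init, hops=1), (release, hops=1).
Iteration 2: no outgoing edges from {init,release}; recursion stops.

1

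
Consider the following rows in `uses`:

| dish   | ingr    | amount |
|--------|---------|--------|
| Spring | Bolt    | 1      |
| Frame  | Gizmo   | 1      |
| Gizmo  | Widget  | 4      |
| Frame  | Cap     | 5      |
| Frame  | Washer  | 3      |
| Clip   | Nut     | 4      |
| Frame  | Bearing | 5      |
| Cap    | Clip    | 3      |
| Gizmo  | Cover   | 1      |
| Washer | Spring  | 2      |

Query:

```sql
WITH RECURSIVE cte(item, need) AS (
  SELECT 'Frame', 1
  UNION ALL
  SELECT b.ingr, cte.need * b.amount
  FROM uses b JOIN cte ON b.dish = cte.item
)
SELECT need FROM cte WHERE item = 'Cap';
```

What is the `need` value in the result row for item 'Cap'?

5

Base: (Frame, need=1).
Iteration 1: components of {Frame} -> Bearing = 1*5 = 5, Cap = 1*5 = 5, Gizmo = 1*1 = 1, Washer = 1*3 = 3.
Iteration 2: components of {Bearing,Cap,Gizmo,Washer} -> Clip = 5*3 = 15, Cover = 1*1 = 1, Spring = 3*2 = 6, Widget = 1*4 = 4.
Iteration 3: components of {Clip,Cover,Spring,Widget} -> Bolt = 6*1 = 6, Nut = 15*4 = 60.
Iteration 4: no further components; recursion stops.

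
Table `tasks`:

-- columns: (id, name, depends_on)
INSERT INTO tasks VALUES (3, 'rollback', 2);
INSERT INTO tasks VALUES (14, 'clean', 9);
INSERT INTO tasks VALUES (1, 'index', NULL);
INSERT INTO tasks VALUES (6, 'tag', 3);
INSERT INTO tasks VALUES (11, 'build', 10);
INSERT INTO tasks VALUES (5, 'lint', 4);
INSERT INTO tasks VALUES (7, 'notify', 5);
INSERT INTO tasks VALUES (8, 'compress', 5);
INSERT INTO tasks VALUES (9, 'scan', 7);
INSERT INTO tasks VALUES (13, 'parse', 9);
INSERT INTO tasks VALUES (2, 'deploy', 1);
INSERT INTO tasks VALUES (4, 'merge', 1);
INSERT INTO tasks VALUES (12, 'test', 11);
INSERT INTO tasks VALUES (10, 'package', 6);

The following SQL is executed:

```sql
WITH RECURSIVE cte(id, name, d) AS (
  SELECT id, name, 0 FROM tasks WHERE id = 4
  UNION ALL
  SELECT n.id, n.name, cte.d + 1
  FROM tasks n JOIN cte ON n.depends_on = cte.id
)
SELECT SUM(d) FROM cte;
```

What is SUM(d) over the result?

Base: id=4 (merge) at d 0.
Iteration 1: rows with depends_on in {4} -> lint (id 5, d 1).
Iteration 2: rows with depends_on in {5} -> notify (id 7, d 2), compress (id 8, d 2).
Iteration 3: rows with depends_on in {7,8} -> scan (id 9, d 3).
Iteration 4: rows with depends_on in {9} -> parse (id 13, d 4), clean (id 14, d 4).
Iteration 5: no rows with depends_on in {13,14}; recursion stops.
SUM(d) = 0 + 1 + 2 + 2 + 3 + 4 + 4 = 16.

16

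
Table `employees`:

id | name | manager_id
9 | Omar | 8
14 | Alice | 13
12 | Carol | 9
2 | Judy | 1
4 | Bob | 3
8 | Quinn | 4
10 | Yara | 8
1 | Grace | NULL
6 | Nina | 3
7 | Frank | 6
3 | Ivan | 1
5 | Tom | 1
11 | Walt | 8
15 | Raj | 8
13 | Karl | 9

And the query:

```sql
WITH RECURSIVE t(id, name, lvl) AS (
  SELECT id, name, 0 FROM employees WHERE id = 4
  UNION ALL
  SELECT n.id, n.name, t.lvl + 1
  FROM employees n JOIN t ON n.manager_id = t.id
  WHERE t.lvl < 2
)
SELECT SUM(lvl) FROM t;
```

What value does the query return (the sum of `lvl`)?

9

Base: id=4 (Bob) at lvl 0.
Iteration 1: rows with manager_id in {4} -> Quinn (id 8, lvl 1).
Iteration 2: rows with manager_id in {8} -> Omar (id 9, lvl 2), Yara (id 10, lvl 2), Walt (id 11, lvl 2), Raj (id 15, lvl 2).
Iteration 3: lvl < 2 fails for all current rows; recursion stops.
SUM(lvl) = 0 + 1 + 2 + 2 + 2 + 2 = 9.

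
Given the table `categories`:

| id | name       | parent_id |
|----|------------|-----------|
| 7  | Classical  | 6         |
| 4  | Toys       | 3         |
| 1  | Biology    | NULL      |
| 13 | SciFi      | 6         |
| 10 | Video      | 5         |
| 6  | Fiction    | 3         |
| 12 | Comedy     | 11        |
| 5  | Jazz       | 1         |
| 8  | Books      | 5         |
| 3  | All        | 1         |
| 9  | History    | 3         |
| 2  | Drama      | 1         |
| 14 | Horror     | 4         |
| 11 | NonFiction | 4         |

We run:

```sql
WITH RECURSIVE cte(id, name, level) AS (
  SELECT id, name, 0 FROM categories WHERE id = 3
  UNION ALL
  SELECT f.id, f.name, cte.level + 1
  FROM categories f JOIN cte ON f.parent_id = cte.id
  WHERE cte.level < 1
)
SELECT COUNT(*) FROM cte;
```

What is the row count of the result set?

Base: id=3 (All) at level 0.
Iteration 1: rows with parent_id in {3} -> Toys (id 4, level 1), Fiction (id 6, level 1), History (id 9, level 1).
Iteration 2: level < 1 fails for all current rows; recursion stops.
Total rows emitted: 4.

4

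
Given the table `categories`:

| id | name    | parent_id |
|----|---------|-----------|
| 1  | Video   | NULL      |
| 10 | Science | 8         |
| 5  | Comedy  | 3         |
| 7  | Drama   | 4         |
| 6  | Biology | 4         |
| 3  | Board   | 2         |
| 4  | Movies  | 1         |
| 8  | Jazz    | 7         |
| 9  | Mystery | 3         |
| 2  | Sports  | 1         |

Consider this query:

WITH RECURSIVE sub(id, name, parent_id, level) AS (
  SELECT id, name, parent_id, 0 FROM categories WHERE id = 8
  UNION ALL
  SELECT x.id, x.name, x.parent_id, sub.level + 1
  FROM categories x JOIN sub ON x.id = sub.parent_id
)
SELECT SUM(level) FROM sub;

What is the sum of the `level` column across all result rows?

6

Base: id=8 (Jazz), parent_id=7, level 0.
Iteration 1: join on id=7 -> Drama (id 7, parent_id=4, level 1).
Iteration 2: join on id=4 -> Movies (id 4, parent_id=1, level 2).
Iteration 3: join on id=1 -> Video (id 1, parent_id=NULL, level 3).
Iteration 4: parent_id is NULL; no match; recursion stops.
SUM(level) = 0 + 1 + 2 + 3 = 6.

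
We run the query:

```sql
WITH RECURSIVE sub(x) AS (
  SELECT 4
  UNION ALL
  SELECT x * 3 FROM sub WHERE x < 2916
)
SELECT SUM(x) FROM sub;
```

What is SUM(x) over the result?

4372

Base: x=4.
Iteration 1: 4 < 2916 holds -> x = 4 * 3 = 12.
Iteration 2: 12 < 2916 holds -> x = 12 * 3 = 36.
Iteration 3: 36 < 2916 holds -> x = 36 * 3 = 108.
Iteration 4: 108 < 2916 holds -> x = 108 * 3 = 324.
Iteration 5: 324 < 2916 holds -> x = 324 * 3 = 972.
Iteration 6: 972 < 2916 holds -> x = 972 * 3 = 2916.
Iteration 7: 2916 < 2916 fails; recursion stops.
SUM(x) = 4 + 12 + 36 + 108 + 324 + 972 + 2916 = 4372.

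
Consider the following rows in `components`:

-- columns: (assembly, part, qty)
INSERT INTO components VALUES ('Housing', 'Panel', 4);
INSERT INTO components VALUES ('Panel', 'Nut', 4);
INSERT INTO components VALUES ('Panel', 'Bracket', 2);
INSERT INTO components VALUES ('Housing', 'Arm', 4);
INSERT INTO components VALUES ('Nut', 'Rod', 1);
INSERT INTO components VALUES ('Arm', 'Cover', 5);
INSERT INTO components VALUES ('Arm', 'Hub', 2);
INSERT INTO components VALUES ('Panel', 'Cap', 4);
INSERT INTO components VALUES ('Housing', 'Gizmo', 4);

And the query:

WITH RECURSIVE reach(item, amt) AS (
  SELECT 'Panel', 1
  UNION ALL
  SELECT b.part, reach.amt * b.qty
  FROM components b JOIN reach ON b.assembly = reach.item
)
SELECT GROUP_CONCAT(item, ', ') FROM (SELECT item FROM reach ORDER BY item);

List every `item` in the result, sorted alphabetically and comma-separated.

Base: (Panel, amt=1).
Iteration 1: components of {Panel} -> Bracket = 1*2 = 2, Cap = 1*4 = 4, Nut = 1*4 = 4.
Iteration 2: components of {Bracket,Cap,Nut} -> Rod = 4*1 = 4.
Iteration 3: no further components; recursion stops.

Bracket, Cap, Nut, Panel, Rod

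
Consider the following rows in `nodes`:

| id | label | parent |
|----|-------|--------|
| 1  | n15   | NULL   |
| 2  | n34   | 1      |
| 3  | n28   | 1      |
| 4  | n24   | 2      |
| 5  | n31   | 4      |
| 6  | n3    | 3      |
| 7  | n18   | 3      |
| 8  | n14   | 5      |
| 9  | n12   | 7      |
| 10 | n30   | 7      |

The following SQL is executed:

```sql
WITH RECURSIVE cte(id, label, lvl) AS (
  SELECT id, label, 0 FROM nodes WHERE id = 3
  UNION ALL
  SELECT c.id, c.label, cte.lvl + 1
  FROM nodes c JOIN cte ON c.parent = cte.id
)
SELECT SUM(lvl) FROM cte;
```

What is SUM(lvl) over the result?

6

Base: id=3 (n28) at lvl 0.
Iteration 1: rows with parent in {3} -> n3 (id 6, lvl 1), n18 (id 7, lvl 1).
Iteration 2: rows with parent in {6,7} -> n12 (id 9, lvl 2), n30 (id 10, lvl 2).
Iteration 3: no rows with parent in {9,10}; recursion stops.
SUM(lvl) = 0 + 1 + 1 + 2 + 2 = 6.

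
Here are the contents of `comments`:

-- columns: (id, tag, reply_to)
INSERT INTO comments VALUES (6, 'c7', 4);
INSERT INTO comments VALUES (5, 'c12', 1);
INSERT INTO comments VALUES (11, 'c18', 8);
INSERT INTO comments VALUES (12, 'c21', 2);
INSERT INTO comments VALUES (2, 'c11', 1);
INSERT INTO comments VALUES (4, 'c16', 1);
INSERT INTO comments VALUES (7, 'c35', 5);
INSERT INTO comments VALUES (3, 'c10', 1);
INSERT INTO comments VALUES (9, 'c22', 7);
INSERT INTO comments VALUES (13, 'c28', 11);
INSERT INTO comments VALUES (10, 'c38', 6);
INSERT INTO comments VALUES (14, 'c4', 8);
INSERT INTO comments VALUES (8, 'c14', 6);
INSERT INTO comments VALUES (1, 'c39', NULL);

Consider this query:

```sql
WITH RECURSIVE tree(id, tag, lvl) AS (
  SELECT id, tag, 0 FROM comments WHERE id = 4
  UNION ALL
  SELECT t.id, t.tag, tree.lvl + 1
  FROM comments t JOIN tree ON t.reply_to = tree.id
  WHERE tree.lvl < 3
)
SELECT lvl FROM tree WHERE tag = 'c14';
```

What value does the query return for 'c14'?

2

Base: id=4 (c16) at lvl 0.
Iteration 1: rows with reply_to in {4} -> c7 (id 6, lvl 1).
Iteration 2: rows with reply_to in {6} -> c14 (id 8, lvl 2), c38 (id 10, lvl 2).
Iteration 3: rows with reply_to in {8,10} -> c18 (id 11, lvl 3), c4 (id 14, lvl 3).
Iteration 4: lvl < 3 fails for all current rows; recursion stops.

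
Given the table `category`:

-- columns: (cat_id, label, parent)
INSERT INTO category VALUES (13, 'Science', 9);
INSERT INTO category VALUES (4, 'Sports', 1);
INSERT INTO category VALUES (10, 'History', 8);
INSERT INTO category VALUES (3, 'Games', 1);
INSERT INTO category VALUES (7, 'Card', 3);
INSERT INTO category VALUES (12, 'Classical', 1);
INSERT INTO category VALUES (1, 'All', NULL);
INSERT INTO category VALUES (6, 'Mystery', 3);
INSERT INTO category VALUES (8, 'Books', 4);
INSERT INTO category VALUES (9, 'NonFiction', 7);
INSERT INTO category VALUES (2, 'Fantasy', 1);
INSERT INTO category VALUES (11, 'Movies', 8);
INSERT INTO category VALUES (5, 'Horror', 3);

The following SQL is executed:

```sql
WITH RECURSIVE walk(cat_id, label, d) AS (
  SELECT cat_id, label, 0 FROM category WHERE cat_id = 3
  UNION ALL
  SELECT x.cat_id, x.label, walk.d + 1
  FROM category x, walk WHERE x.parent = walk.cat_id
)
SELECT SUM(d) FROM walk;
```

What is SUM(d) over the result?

Base: cat_id=3 (Games) at d 0.
Iteration 1: rows with parent in {3} -> Horror (id 5, d 1), Mystery (id 6, d 1), Card (id 7, d 1).
Iteration 2: rows with parent in {5,6,7} -> NonFiction (id 9, d 2).
Iteration 3: rows with parent in {9} -> Science (id 13, d 3).
Iteration 4: no rows with parent in {13}; recursion stops.
SUM(d) = 0 + 1 + 1 + 1 + 2 + 3 = 8.

8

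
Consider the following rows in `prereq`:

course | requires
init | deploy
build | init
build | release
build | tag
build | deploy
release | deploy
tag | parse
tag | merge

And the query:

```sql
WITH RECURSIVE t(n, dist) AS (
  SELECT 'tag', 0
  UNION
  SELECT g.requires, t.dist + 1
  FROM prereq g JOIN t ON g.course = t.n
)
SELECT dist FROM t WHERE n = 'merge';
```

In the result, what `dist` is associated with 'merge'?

1

Base: (tag, dist=0).
Iteration 1: edges from {tag} -> (merge, dist=1), (parse, dist=1).
Iteration 2: no outgoing edges from {merge,parse}; recursion stops.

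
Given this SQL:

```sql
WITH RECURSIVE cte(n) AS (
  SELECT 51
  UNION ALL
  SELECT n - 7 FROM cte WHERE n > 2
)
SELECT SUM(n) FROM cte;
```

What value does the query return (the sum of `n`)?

212

Base: n=51.
Iteration 1: 51 > 2 holds -> n = 51 - 7 = 44.
Iteration 2: 44 > 2 holds -> n = 44 - 7 = 37.
Iteration 3: 37 > 2 holds -> n = 37 - 7 = 30.
Iteration 4: 30 > 2 holds -> n = 30 - 7 = 23.
Iteration 5: 23 > 2 holds -> n = 23 - 7 = 16.
Iteration 6: 16 > 2 holds -> n = 16 - 7 = 9.
Iteration 7: 9 > 2 holds -> n = 9 - 7 = 2.
Iteration 8: 2 > 2 fails; recursion stops.
SUM(n) = 51 + 44 + 37 + 30 + 23 + 16 + 9 + 2 = 212.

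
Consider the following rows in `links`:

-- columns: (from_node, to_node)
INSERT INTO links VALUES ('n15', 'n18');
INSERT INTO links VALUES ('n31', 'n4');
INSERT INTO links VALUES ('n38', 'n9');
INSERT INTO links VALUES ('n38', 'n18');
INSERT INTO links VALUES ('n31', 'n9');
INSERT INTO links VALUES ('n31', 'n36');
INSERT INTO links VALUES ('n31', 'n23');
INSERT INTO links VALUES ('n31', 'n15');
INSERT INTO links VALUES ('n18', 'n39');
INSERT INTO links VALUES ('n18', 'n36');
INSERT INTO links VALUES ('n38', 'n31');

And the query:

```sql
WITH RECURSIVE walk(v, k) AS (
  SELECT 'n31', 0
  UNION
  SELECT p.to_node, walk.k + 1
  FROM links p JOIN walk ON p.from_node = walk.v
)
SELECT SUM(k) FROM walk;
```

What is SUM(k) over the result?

Base: (n31, k=0).
Iteration 1: edges from {n31} -> (n15, k=1), (n23, k=1), (n36, k=1), (n4, k=1), (n9, k=1).
Iteration 2: edges from {n15,n23,n36,n4,n9} -> (n18, k=2).
Iteration 3: edges from {n18} -> (n36, k=3), (n39, k=3).
Iteration 4: no outgoing edges from {n36,n39}; recursion stops.
SUM(k) = 0 + 1 + 1 + 1 + 1 + 1 + 2 + 3 + 3 = 13.

13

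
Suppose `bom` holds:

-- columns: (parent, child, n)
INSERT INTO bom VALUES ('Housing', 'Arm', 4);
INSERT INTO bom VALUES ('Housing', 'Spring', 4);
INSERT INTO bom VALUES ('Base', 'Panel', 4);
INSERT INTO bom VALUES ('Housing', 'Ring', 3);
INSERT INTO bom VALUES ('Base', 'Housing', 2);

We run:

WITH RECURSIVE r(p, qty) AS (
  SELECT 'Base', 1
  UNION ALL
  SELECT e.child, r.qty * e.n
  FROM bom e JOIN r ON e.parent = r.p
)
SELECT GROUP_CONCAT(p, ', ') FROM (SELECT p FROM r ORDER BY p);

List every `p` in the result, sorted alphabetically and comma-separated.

Base: (Base, qty=1).
Iteration 1: components of {Base} -> Housing = 1*2 = 2, Panel = 1*4 = 4.
Iteration 2: components of {Housing,Panel} -> Arm = 2*4 = 8, Ring = 2*3 = 6, Spring = 2*4 = 8.
Iteration 3: no further components; recursion stops.

Arm, Base, Housing, Panel, Ring, Spring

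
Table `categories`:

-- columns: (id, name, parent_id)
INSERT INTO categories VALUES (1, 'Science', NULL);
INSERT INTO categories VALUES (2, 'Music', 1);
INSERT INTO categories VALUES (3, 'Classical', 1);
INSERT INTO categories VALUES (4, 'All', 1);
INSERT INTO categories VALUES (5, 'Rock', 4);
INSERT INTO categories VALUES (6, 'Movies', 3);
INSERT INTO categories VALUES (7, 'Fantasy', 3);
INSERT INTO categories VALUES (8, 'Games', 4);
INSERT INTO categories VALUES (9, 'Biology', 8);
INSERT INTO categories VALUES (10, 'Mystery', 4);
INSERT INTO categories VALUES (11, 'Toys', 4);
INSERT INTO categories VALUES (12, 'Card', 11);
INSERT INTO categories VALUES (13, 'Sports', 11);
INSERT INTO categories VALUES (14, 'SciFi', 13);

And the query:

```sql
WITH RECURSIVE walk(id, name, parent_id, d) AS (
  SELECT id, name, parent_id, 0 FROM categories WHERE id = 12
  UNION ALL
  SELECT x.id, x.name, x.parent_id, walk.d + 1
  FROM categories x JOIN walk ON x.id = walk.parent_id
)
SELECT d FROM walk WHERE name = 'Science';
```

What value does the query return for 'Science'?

Base: id=12 (Card), parent_id=11, d 0.
Iteration 1: join on id=11 -> Toys (id 11, parent_id=4, d 1).
Iteration 2: join on id=4 -> All (id 4, parent_id=1, d 2).
Iteration 3: join on id=1 -> Science (id 1, parent_id=NULL, d 3).
Iteration 4: parent_id is NULL; no match; recursion stops.

3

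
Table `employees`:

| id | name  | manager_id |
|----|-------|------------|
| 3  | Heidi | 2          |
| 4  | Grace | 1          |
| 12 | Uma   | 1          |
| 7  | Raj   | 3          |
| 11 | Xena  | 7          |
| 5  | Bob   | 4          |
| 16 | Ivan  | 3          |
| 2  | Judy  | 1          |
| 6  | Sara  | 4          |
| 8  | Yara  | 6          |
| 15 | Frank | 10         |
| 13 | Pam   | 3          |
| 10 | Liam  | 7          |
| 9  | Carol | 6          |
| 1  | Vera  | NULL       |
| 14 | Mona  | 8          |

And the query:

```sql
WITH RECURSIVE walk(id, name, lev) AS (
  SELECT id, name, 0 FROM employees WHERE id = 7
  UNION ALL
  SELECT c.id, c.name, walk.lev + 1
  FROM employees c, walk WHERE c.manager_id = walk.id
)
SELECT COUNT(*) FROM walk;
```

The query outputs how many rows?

4

Base: id=7 (Raj) at lev 0.
Iteration 1: rows with manager_id in {7} -> Liam (id 10, lev 1), Xena (id 11, lev 1).
Iteration 2: rows with manager_id in {10,11} -> Frank (id 15, lev 2).
Iteration 3: no rows with manager_id in {15}; recursion stops.
Total rows emitted: 4.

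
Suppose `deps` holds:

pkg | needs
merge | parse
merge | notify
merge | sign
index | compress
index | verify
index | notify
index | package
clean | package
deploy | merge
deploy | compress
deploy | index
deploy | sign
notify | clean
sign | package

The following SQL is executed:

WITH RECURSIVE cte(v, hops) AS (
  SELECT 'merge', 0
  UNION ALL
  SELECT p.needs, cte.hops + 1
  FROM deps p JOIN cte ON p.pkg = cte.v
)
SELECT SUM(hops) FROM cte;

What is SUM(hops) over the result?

10

Base: (merge, hops=0).
Iteration 1: edges from {merge} -> (notify, hops=1), (parse, hops=1), (sign, hops=1).
Iteration 2: edges from {notify,parse,sign} -> (clean, hops=2), (package, hops=2).
Iteration 3: edges from {clean,package} -> (package, hops=3).
Iteration 4: no outgoing edges from {package}; recursion stops.
SUM(hops) = 0 + 1 + 1 + 1 + 2 + 2 + 3 = 10.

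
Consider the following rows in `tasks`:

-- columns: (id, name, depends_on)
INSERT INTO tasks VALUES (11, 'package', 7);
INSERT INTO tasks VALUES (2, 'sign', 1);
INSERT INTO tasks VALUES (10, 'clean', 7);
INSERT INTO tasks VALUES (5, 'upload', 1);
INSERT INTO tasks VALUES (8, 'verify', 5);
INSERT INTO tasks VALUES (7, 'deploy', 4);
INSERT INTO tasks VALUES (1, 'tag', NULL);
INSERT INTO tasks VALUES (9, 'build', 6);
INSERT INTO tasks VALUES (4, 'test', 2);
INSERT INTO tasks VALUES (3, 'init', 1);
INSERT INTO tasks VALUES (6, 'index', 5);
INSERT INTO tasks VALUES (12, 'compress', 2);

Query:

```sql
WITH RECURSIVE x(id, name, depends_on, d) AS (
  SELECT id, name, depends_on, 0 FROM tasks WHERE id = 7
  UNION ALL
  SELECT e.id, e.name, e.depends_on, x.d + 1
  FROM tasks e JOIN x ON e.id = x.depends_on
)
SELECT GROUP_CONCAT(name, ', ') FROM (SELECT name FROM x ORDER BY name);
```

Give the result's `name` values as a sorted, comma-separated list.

deploy, sign, tag, test

Base: id=7 (deploy), depends_on=4, d 0.
Iteration 1: join on id=4 -> test (id 4, depends_on=2, d 1).
Iteration 2: join on id=2 -> sign (id 2, depends_on=1, d 2).
Iteration 3: join on id=1 -> tag (id 1, depends_on=NULL, d 3).
Iteration 4: depends_on is NULL; no match; recursion stops.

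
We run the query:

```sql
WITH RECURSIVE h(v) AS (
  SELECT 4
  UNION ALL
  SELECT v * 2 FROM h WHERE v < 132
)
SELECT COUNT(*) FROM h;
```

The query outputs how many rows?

7

Base: v=4.
Iteration 1: 4 < 132 holds -> v = 4 * 2 = 8.
Iteration 2: 8 < 132 holds -> v = 8 * 2 = 16.
Iteration 3: 16 < 132 holds -> v = 16 * 2 = 32.
Iteration 4: 32 < 132 holds -> v = 32 * 2 = 64.
Iteration 5: 64 < 132 holds -> v = 64 * 2 = 128.
Iteration 6: 128 < 132 holds -> v = 128 * 2 = 256.
Iteration 7: 256 < 132 fails; recursion stops.
Total rows emitted: 7.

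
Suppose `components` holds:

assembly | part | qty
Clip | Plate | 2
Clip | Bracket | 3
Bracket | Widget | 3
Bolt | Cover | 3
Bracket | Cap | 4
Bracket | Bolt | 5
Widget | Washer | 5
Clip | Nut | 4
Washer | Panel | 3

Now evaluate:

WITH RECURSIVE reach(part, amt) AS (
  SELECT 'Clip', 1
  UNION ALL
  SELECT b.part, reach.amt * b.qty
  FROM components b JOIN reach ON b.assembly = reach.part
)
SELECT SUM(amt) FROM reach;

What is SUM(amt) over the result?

271

Base: (Clip, amt=1).
Iteration 1: components of {Clip} -> Bracket = 1*3 = 3, Nut = 1*4 = 4, Plate = 1*2 = 2.
Iteration 2: components of {Bracket,Nut,Plate} -> Bolt = 3*5 = 15, Cap = 3*4 = 12, Widget = 3*3 = 9.
Iteration 3: components of {Bolt,Cap,Widget} -> Cover = 15*3 = 45, Washer = 9*5 = 45.
Iteration 4: components of {Cover,Washer} -> Panel = 45*3 = 135.
Iteration 5: no further components; recursion stops.
SUM(amt) = 1 + 3 + 4 + 2 + 9 + 15 + 12 + 45 + 45 + 135 = 271.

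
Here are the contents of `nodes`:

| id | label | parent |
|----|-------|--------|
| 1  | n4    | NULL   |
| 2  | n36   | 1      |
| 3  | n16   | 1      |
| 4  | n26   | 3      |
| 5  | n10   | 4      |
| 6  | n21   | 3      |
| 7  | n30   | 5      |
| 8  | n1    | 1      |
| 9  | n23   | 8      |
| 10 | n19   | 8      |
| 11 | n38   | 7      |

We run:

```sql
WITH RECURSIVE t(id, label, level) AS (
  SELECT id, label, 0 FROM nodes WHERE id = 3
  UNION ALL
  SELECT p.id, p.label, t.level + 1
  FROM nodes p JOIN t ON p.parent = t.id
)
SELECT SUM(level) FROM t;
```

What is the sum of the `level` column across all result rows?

11

Base: id=3 (n16) at level 0.
Iteration 1: rows with parent in {3} -> n26 (id 4, level 1), n21 (id 6, level 1).
Iteration 2: rows with parent in {4,6} -> n10 (id 5, level 2).
Iteration 3: rows with parent in {5} -> n30 (id 7, level 3).
Iteration 4: rows with parent in {7} -> n38 (id 11, level 4).
Iteration 5: no rows with parent in {11}; recursion stops.
SUM(level) = 0 + 1 + 1 + 2 + 3 + 4 = 11.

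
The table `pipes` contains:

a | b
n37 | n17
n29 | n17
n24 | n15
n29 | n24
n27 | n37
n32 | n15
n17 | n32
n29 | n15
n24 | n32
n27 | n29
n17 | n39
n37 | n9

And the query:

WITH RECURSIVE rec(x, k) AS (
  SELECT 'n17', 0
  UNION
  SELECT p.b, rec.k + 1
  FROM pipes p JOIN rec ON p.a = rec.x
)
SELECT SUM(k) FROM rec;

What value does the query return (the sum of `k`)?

Base: (n17, k=0).
Iteration 1: edges from {n17} -> (n32, k=1), (n39, k=1).
Iteration 2: edges from {n32,n39} -> (n15, k=2).
Iteration 3: no outgoing edges from {n15}; recursion stops.
SUM(k) = 0 + 1 + 1 + 2 = 4.

4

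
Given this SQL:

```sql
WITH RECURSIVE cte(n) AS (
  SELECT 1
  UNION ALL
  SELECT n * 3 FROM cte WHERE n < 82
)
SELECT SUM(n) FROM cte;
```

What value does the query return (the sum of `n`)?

364

Base: n=1.
Iteration 1: 1 < 82 holds -> n = 1 * 3 = 3.
Iteration 2: 3 < 82 holds -> n = 3 * 3 = 9.
Iteration 3: 9 < 82 holds -> n = 9 * 3 = 27.
Iteration 4: 27 < 82 holds -> n = 27 * 3 = 81.
Iteration 5: 81 < 82 holds -> n = 81 * 3 = 243.
Iteration 6: 243 < 82 fails; recursion stops.
SUM(n) = 1 + 3 + 9 + 27 + 81 + 243 = 364.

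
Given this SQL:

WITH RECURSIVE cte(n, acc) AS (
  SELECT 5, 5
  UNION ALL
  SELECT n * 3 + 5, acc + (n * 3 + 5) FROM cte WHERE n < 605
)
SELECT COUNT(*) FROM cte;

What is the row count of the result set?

5

Base: n=5, acc=5.
Iteration 1: 5 < 605 holds -> n = 5 * 3 + 5 = 20, acc = 5 + 20 = 25.
Iteration 2: 20 < 605 holds -> n = 20 * 3 + 5 = 65, acc = 25 + 65 = 90.
Iteration 3: 65 < 605 holds -> n = 65 * 3 + 5 = 200, acc = 90 + 200 = 290.
Iteration 4: 200 < 605 holds -> n = 200 * 3 + 5 = 605, acc = 290 + 605 = 895.
Iteration 5: 605 < 605 fails; recursion stops.
Total rows emitted: 5.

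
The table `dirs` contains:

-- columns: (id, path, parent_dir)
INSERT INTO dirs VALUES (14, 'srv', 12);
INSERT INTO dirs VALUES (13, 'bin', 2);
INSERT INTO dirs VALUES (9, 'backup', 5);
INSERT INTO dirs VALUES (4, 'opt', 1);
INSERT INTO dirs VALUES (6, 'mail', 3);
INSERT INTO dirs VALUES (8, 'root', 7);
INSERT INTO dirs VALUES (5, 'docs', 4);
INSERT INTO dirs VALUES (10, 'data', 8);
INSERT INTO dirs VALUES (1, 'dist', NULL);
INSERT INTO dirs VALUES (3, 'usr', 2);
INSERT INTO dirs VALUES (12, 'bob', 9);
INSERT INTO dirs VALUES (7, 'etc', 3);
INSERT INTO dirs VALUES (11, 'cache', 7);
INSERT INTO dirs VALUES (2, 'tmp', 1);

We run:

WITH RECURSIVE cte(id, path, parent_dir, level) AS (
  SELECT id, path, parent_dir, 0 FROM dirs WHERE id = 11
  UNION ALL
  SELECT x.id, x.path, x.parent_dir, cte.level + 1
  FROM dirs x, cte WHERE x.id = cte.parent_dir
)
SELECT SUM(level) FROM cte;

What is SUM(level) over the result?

10

Base: id=11 (cache), parent_dir=7, level 0.
Iteration 1: join on id=7 -> etc (id 7, parent_dir=3, level 1).
Iteration 2: join on id=3 -> usr (id 3, parent_dir=2, level 2).
Iteration 3: join on id=2 -> tmp (id 2, parent_dir=1, level 3).
Iteration 4: join on id=1 -> dist (id 1, parent_dir=NULL, level 4).
Iteration 5: parent_dir is NULL; no match; recursion stops.
SUM(level) = 0 + 1 + 2 + 3 + 4 = 10.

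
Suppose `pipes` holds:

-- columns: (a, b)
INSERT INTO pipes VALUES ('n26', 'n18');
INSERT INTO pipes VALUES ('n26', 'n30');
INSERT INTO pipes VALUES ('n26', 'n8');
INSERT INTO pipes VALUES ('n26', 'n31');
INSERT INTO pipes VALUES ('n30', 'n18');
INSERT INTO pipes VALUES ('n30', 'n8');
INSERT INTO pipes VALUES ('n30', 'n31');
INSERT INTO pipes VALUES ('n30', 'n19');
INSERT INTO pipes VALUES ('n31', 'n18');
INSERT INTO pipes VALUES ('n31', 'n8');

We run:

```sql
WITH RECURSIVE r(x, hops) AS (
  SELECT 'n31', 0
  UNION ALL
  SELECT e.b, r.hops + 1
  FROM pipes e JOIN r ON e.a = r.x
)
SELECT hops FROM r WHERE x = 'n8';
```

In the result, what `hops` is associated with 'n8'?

1

Base: (n31, hops=0).
Iteration 1: edges from {n31} -> (n18, hops=1), (n8, hops=1).
Iteration 2: no outgoing edges from {n18,n8}; recursion stops.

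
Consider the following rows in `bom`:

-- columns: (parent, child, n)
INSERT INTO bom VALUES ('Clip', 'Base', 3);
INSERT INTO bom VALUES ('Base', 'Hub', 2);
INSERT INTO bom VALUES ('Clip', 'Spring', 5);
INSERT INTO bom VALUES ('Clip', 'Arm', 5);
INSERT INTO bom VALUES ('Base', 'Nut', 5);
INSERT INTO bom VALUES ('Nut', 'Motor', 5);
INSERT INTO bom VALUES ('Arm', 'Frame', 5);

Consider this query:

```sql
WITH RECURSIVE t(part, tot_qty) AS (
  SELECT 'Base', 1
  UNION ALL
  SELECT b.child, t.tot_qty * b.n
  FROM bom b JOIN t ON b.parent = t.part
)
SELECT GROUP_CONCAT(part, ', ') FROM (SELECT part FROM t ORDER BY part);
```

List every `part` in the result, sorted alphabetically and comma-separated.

Base: (Base, tot_qty=1).
Iteration 1: components of {Base} -> Hub = 1*2 = 2, Nut = 1*5 = 5.
Iteration 2: components of {Hub,Nut} -> Motor = 5*5 = 25.
Iteration 3: no further components; recursion stops.

Base, Hub, Motor, Nut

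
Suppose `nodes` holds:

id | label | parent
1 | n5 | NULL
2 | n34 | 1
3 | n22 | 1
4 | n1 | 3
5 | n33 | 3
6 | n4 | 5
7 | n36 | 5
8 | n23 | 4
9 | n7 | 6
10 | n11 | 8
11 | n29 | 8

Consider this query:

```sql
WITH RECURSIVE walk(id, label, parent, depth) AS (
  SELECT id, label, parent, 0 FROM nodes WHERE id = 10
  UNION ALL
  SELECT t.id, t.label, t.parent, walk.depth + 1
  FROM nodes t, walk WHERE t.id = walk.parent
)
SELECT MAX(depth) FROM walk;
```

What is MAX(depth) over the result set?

4

Base: id=10 (n11), parent=8, depth 0.
Iteration 1: join on id=8 -> n23 (id 8, parent=4, depth 1).
Iteration 2: join on id=4 -> n1 (id 4, parent=3, depth 2).
Iteration 3: join on id=3 -> n22 (id 3, parent=1, depth 3).
Iteration 4: join on id=1 -> n5 (id 1, parent=NULL, depth 4).
Iteration 5: parent is NULL; no match; recursion stops.
depth values: 0, 1, 2, 3, 4; the maximum is 4.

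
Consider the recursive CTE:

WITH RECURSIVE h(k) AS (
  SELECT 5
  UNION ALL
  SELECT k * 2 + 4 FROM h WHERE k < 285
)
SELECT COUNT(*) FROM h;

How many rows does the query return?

7

Base: k=5.
Iteration 1: 5 < 285 holds -> k = 5 * 2 + 4 = 14.
Iteration 2: 14 < 285 holds -> k = 14 * 2 + 4 = 32.
Iteration 3: 32 < 285 holds -> k = 32 * 2 + 4 = 68.
Iteration 4: 68 < 285 holds -> k = 68 * 2 + 4 = 140.
Iteration 5: 140 < 285 holds -> k = 140 * 2 + 4 = 284.
Iteration 6: 284 < 285 holds -> k = 284 * 2 + 4 = 572.
Iteration 7: 572 < 285 fails; recursion stops.
Total rows emitted: 7.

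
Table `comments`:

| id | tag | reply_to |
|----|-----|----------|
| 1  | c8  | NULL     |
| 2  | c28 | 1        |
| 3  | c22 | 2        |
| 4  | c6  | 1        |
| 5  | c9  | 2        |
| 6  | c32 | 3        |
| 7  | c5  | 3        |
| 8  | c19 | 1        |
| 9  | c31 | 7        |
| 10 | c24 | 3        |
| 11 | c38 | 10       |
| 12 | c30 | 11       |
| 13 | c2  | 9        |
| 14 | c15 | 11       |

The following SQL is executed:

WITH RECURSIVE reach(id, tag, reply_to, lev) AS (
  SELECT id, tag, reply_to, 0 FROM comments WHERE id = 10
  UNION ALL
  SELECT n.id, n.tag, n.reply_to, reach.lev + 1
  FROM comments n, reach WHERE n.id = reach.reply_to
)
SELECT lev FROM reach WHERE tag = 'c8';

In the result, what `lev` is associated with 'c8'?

Base: id=10 (c24), reply_to=3, lev 0.
Iteration 1: join on id=3 -> c22 (id 3, reply_to=2, lev 1).
Iteration 2: join on id=2 -> c28 (id 2, reply_to=1, lev 2).
Iteration 3: join on id=1 -> c8 (id 1, reply_to=NULL, lev 3).
Iteration 4: reply_to is NULL; no match; recursion stops.

3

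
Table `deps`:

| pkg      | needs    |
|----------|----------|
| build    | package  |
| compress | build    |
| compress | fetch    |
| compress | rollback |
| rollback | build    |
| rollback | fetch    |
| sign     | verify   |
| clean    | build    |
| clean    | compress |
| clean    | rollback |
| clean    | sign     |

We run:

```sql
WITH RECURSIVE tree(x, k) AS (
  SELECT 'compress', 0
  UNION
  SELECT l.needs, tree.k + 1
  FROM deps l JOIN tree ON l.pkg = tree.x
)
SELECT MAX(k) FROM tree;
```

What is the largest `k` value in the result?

3

Base: (compress, k=0).
Iteration 1: edges from {compress} -> (build, k=1), (fetch, k=1), (rollback, k=1).
Iteration 2: edges from {build,fetch,rollback} -> (build, k=2), (fetch, k=2), (package, k=2).
Iteration 3: edges from {build,fetch,package} -> (package, k=3).
Iteration 4: no outgoing edges from {package}; recursion stops.
k values: 0, 1, 1, 1, 2, 2, 2, 3; the maximum is 3.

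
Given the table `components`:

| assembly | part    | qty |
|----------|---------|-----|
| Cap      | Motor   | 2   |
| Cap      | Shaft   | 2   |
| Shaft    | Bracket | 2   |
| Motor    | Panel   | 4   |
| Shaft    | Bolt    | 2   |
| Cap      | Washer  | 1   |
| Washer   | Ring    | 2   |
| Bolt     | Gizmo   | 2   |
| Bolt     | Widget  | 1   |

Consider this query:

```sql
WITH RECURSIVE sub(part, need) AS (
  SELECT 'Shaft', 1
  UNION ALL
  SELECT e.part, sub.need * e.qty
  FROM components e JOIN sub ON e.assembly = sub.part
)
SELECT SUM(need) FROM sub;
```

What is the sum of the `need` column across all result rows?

11

Base: (Shaft, need=1).
Iteration 1: components of {Shaft} -> Bolt = 1*2 = 2, Bracket = 1*2 = 2.
Iteration 2: components of {Bolt,Bracket} -> Gizmo = 2*2 = 4, Widget = 2*1 = 2.
Iteration 3: no further components; recursion stops.
SUM(need) = 1 + 2 + 2 + 4 + 2 = 11.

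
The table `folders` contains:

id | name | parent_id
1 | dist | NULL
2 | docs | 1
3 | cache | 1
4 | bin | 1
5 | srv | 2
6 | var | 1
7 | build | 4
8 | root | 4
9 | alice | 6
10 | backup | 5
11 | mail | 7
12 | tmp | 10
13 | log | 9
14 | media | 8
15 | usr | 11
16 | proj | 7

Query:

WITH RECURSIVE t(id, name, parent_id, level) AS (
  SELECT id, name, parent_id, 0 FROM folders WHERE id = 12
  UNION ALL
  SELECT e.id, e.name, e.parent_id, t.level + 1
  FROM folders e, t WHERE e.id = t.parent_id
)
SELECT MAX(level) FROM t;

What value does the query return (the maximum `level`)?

4

Base: id=12 (tmp), parent_id=10, level 0.
Iteration 1: join on id=10 -> backup (id 10, parent_id=5, level 1).
Iteration 2: join on id=5 -> srv (id 5, parent_id=2, level 2).
Iteration 3: join on id=2 -> docs (id 2, parent_id=1, level 3).
Iteration 4: join on id=1 -> dist (id 1, parent_id=NULL, level 4).
Iteration 5: parent_id is NULL; no match; recursion stops.
level values: 0, 1, 2, 3, 4; the maximum is 4.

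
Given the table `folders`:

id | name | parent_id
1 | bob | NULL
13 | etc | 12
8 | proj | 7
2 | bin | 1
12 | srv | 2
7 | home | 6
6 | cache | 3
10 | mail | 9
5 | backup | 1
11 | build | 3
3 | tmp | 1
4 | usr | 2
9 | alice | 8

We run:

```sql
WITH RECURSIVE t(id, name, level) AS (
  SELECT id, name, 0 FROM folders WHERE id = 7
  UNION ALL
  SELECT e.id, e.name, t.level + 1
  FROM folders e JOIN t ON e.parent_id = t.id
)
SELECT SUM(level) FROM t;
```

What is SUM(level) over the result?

6

Base: id=7 (home) at level 0.
Iteration 1: rows with parent_id in {7} -> proj (id 8, level 1).
Iteration 2: rows with parent_id in {8} -> alice (id 9, level 2).
Iteration 3: rows with parent_id in {9} -> mail (id 10, level 3).
Iteration 4: no rows with parent_id in {10}; recursion stops.
SUM(level) = 0 + 1 + 2 + 3 = 6.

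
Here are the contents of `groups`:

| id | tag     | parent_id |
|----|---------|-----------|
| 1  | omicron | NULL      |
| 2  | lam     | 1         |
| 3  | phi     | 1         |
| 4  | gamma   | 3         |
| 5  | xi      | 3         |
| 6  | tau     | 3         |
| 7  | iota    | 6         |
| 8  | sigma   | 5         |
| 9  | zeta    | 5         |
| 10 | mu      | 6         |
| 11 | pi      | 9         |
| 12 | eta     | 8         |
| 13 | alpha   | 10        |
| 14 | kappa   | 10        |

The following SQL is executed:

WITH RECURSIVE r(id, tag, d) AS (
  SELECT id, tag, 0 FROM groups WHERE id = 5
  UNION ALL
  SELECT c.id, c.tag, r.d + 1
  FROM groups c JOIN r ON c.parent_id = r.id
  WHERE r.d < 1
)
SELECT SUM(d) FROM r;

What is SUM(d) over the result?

2

Base: id=5 (xi) at d 0.
Iteration 1: rows with parent_id in {5} -> sigma (id 8, d 1), zeta (id 9, d 1).
Iteration 2: d < 1 fails for all current rows; recursion stops.
SUM(d) = 0 + 1 + 1 = 2.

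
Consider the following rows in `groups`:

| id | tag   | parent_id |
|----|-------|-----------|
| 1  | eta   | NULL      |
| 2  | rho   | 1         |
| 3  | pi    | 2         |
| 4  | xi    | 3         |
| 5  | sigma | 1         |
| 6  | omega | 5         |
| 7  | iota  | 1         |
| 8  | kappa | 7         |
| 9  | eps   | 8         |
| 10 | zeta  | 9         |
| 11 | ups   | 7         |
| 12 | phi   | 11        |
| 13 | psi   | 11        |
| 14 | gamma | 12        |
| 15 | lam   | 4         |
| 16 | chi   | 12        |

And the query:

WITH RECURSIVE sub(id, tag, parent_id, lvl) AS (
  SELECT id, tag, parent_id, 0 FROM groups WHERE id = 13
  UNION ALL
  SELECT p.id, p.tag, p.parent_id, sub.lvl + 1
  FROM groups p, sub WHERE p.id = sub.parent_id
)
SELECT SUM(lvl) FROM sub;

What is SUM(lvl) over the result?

6

Base: id=13 (psi), parent_id=11, lvl 0.
Iteration 1: join on id=11 -> ups (id 11, parent_id=7, lvl 1).
Iteration 2: join on id=7 -> iota (id 7, parent_id=1, lvl 2).
Iteration 3: join on id=1 -> eta (id 1, parent_id=NULL, lvl 3).
Iteration 4: parent_id is NULL; no match; recursion stops.
SUM(lvl) = 0 + 1 + 2 + 3 = 6.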